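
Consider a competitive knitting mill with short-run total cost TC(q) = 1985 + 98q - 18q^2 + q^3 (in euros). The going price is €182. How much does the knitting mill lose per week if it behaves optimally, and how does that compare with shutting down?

AVC = 98 - 18q + q^2; min AVC = €17 at q = 9. Since P = €182 ≥ min AVC, the firm produces.
With MC = 98 - 36q + 3q^2, P = MC on the upward-sloping part at q* = 14.
TR = 182·14 = 2548. TC = 1985 + 588 = 2573. Profit = 2548 − 2573 = -€25.
Shutting down would mean losing the fixed cost of €1985, so operating at a loss of €25 is better by €1960.

Profit = -€25 at q = 14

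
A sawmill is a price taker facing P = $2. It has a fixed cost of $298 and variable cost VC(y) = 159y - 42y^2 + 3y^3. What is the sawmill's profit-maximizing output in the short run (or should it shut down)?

From TC, MC = TC'(y) = 159 - 84y + 9y^2 and AVC = VC/y = 159 - 42y + 3y^2.
AVC is minimized where dAVC/dy = -42 + 6y = 0, at y = 7; min AVC = 159 - 42·7 + 3·7^2 = $12.
P = $2 lies below min AVC = $12; no output level covers variable cost.
The firm minimizes its loss by shutting down and losing only its fixed cost of $298.

Shut down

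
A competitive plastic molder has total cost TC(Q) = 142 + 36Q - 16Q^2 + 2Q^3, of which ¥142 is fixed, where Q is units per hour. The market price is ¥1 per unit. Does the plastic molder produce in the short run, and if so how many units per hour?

Strip out fixed cost: VC = 36Q - 16Q^2 + 2Q^3. Then AVC = 36 - 16Q + 2Q^2 and MC = 36 - 32Q + 6Q^2.
The AVC parabola has its vertex at Q = 16/4 = 4, where AVC = 36 - 16·4 + 2·4^2 = ¥4.
With P < min AVC (¥1 < ¥4), every unit sold adds to the loss.
The firm minimizes its loss by shutting down and losing only its fixed cost of ¥142.

Shut down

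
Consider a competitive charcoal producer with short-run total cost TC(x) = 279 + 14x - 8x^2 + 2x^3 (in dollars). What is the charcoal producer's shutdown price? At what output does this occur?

The firm shuts down when price falls below the minimum of average variable cost. AVC = VC/x = 14 - 8x + 2x^2.
dAVC/dx = -8 + 4x = 0 gives x = 2. min AVC = 14 - 8·2 + 2·2^2 = 6.
The firm shuts down for any P below $6.

$6 per unit, at x = 2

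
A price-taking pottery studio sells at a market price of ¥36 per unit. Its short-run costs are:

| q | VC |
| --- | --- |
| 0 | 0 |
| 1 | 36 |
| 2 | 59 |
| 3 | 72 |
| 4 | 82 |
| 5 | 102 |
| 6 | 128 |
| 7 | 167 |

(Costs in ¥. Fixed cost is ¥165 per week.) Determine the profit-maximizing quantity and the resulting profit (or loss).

q = 6; profit = -¥77

Compute π = P·q − TC at each output: q=0: -165; q=1: -165; q=2: -152; q=3: -129; q=4: -103; q=5: -87; q=6: -77; q=7: -80.
Profit is maximized at q = 6. AVC there is 128/6 = ¥21.33 ≤ P, so producing beats shutting down (which would give -¥165).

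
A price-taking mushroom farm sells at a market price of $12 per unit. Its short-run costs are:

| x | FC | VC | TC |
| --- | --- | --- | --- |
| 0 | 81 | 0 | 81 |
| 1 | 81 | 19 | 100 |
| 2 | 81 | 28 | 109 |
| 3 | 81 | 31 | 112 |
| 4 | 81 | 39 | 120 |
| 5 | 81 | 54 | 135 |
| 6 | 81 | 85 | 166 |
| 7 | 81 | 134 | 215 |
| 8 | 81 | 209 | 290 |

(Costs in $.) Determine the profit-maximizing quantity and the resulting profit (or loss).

Tabulate TR − TC: x=0: -81; x=1: -88; x=2: -85; x=3: -76; x=4: -72; x=5: -75; x=6: -94; x=7: -131; x=8: -194.
Profit is maximized at x = 4. AVC there is 39/4 = $9.75 ≤ P, so producing beats shutting down (which would give -$81).

x = 4; profit = -$72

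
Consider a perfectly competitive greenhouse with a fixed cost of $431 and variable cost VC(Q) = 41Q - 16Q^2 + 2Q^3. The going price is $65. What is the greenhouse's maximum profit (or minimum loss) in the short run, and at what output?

AVC = 41 - 16Q + 2Q^2; min AVC = $9 at Q = 4. Since P = $65 ≥ min AVC, the firm produces.
With MC = 41 - 32Q + 6Q^2, P = MC on the upward-sloping part at Q* = 6.
TR = 65·6 = 390. TC = 431 + 102 = 533. Profit = 390 − 533 = -$143.
By producing, the firm covers all variable cost plus $288 of fixed cost; shutting down would lose the full $431.

Profit = -$143 at Q = 6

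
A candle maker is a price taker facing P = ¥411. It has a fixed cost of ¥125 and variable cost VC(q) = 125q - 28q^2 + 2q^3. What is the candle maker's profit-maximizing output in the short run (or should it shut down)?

Produce at q = 13

From TC, MC = TC'(q) = 125 - 56q + 6q^2 and AVC = VC/q = 125 - 28q + 2q^2.
AVC is minimized where dAVC/dq = -28 + 4q = 0, at q = 7; min AVC = 125 - 28·7 + 2·7^2 = ¥27.
Because ¥411 ≥ ¥27, revenue can cover variable cost; the firm operates.
Solving P = MC: -286 - 56q + 6q^2 = 0 ⇒ q = -11/3 or 13. On the upward-sloping branch, q* = 13.
Check: AVC at q = 13 is ¥99 ≤ P, so revenue covers variable cost.
Profit = P·q − TC = 411·13 − 1412 = ¥3931.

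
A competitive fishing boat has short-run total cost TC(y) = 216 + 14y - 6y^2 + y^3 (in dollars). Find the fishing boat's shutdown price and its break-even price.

Shutdown price = $5; break-even price = $50

AVC = 14 - 6y + y^2; minimized at y = 3, giving min AVC = $5. That is the shutdown price.
ATC = 216/y + 14 - 6y + y^2. Setting dATC/dy = −216/y^2 − 6 + 2y = 0 gives y = 6 (since 2·6^3 − 6·6^2 = 216).
min ATC = 216/6 + 14 − 6·6 + 6^2 = $50. That is the break-even price.
Between these two prices the firm operates at a loss; above $50 it earns a profit.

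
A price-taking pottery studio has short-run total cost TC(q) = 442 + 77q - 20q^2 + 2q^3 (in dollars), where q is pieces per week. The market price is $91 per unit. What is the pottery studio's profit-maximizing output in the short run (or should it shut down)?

Produce at q = 7

From TC, MC = TC'(q) = 77 - 40q + 6q^2 and AVC = VC/q = 77 - 20q + 2q^2.
The AVC parabola has its vertex at q = 20/4 = 5, where AVC = 77 - 20·5 + 2·5^2 = $27.
Since P = $91 ≥ min AVC = $27, price covers variable cost and the firm should produce.
Set P = MC: 91 = 77 - 40q + 6q^2 → -14 - 40q + 6q^2 = 0. The roots are q = -1/3 and q = 7; the profit-maximizing output is on the rising part of MC, so q* = 7.
Check: AVC at q = 7 is $35 ≤ P, so revenue covers variable cost.
Profit = P·q − TC = 91·7 − 687 = -$50, a loss, but smaller than the $442 fixed cost the firm would lose by shutting down.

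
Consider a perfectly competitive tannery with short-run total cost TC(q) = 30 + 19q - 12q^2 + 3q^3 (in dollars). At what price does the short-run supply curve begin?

The shutdown price is the minimum of AVC. VC = 19q - 12q^2 + 3q^3, so AVC = 19 - 12q + 3q^2.
dAVC/dq = -12 + 6q = 0 gives q = 2. min AVC = 19 - 12·2 + 3·2^2 = 7.
For P < $7 the firm produces nothing.

$7 per unit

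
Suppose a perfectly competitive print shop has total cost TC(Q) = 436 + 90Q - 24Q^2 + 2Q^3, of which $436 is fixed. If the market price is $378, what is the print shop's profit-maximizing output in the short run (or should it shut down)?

Produce at Q = 12

Strip out fixed cost: VC = 90Q - 24Q^2 + 2Q^3. Then AVC = 90 - 24Q + 2Q^2 and MC = 90 - 48Q + 6Q^2.
AVC hits its minimum where MC = AVC, at Q = 6, giving min AVC = 90 - 24·6 + 2·6^2 = $18.
Since P = $378 ≥ min AVC = $18, price covers variable cost and the firm should produce.
P = MC gives -288 - 48Q + 6Q^2 = 0, with roots -4 and 12. Take the larger (rising MC): Q* = 12.
Check: AVC at Q = 12 is $90 ≤ P, so revenue covers variable cost.
Profit = P·Q − TC = 378·12 − 1516 = $3020.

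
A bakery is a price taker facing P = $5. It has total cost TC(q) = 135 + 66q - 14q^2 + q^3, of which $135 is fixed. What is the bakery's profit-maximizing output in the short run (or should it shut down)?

Shut down

From TC, MC = TC'(q) = 66 - 28q + 3q^2 and AVC = VC/q = 66 - 14q + q^2.
AVC is minimized where dAVC/dq = -14 + 2q = 0, at q = 7; min AVC = 66 - 14·7 + 7^2 = $17.
P = $5 lies below min AVC = $17; no output level covers variable cost.
Shutting down limits the loss to fixed cost, $135.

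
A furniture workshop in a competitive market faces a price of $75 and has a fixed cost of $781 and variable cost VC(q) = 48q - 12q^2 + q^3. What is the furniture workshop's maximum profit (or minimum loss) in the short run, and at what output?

AVC = 48 - 12q + q^2; min AVC = $12 at q = 6. Since P = $75 ≥ min AVC, the firm produces.
MC = 48 - 24q + 3q^2. Setting P = MC and taking the root on the rising branch gives q* = 9.
TR = 75·9 = 675. TC = 781 + 189 = 970. Profit = 675 − 970 = -$295.
By producing, the firm covers all variable cost plus $486 of fixed cost; shutting down would lose the full $781.

Profit = -$295 at q = 9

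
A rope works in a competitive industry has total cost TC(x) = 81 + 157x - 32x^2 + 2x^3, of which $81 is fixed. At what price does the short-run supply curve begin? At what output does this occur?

$29 per unit, at x = 8

The firm shuts down when price falls below the minimum of average variable cost. AVC = VC/x = 157 - 32x + 2x^2.
At the minimum of AVC, MC = AVC. MC = 157 - 64x + 6x^2; setting MC = AVC gives 4x^2 - 32x = 0, so x = 8. min AVC = 29.
The firm shuts down for any P below $29.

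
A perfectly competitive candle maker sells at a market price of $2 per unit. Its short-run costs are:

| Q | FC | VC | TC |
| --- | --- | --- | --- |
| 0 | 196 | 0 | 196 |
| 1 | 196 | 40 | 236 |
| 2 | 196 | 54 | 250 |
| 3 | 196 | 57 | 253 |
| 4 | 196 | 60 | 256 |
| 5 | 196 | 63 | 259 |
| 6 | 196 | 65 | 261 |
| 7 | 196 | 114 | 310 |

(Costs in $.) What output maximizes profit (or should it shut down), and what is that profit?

Compute π = P·Q − TC at each output: Q=0: -196; Q=1: -234; Q=2: -246; Q=3: -247; Q=4: -248; Q=5: -249; Q=6: -249; Q=7: -296.
Profit is highest at Q = 0. Equivalently, the lowest AVC in the table is 65/6 ≈ $10.83 at Q = 6, and P = $2 falls below it — price never covers variable cost, so the firm shuts down and loses only its fixed cost.

Q = 0 (shut down); profit = -$196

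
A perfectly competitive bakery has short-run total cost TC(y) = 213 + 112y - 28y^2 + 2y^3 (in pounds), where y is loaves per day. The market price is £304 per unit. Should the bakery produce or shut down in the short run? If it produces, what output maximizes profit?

Variable cost is VC = 112y - 28y^2 + 2y^3, so AVC = VC/y = 112 - 28y + 2y^2 and MC = dTC/dy = 112 - 56y + 6y^2.
The AVC parabola has its vertex at y = 28/4 = 7, where AVC = 112 - 28·7 + 2·7^2 = £14.
P = £304 exceeds min AVC = £14, so the firm stays open.
Set P = MC: 304 = 112 - 56y + 6y^2 → -192 - 56y + 6y^2 = 0. The roots are y = -8/3 and y = 12; the profit-maximizing output is on the rising part of MC, so y* = 12.
Check: AVC at y = 12 is £64 ≤ P, so revenue covers variable cost.
Profit = P·y − TC = 304·12 − 981 = £2667.

Produce at y = 12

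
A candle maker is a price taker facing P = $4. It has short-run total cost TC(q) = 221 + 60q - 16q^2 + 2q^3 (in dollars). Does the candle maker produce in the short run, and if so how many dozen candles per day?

Variable cost is VC = 60q - 16q^2 + 2q^3, so AVC = VC/q = 60 - 16q + 2q^2 and MC = dTC/dq = 60 - 32q + 6q^2.
AVC hits its minimum where MC = AVC, at q = 4, giving min AVC = 60 - 16·4 + 2·4^2 = $28.
P = $4 lies below min AVC = $28; no output level covers variable cost.
Best response: produce nothing and absorb the $221 fixed cost.

Shut down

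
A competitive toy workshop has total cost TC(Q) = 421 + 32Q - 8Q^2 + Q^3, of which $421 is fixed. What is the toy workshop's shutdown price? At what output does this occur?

$16 per unit, at Q = 4

Short-run supply begins at min AVC. From VC = 32Q - 8Q^2 + Q^3, AVC = 32 - 8Q + Q^2.
dAVC/dQ = -8 + 2Q = 0 gives Q = 4. min AVC = 32 - 8·4 + 4^2 = 16.
For P < $16 the firm produces nothing.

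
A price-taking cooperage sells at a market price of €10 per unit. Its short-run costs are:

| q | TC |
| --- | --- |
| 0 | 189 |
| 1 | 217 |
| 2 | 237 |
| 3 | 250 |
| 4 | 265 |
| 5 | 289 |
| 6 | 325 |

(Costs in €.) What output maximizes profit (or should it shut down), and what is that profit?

Tabulate TR − TC: q=0: -189; q=1: -207; q=2: -217; q=3: -220; q=4: -225; q=5: -239; q=6: -265.
Profit is highest at q = 0. Equivalently, the lowest AVC in the table is 76/4 ≈ €19 at q = 4, and P = €10 falls below it — price never covers variable cost, so the firm shuts down and loses only its fixed cost.

q = 0 (shut down); profit = -€189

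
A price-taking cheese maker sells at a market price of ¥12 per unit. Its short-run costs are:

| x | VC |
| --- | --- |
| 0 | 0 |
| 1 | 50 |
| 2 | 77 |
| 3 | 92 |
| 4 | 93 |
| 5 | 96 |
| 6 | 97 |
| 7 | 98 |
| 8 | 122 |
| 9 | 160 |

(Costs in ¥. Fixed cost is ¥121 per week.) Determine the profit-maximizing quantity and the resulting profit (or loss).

Compute π = P·x − TC at each output: x=0: -121; x=1: -159; x=2: -174; x=3: -177; x=4: -166; x=5: -157; x=6: -146; x=7: -135; x=8: -147; x=9: -173.
Profit is highest at x = 0. Equivalently, the lowest AVC in the table is 98/7 ≈ ¥14 at x = 7, and P = ¥12 falls below it — price never covers variable cost, so the firm shuts down and loses only its fixed cost.

x = 0 (shut down); profit = -¥121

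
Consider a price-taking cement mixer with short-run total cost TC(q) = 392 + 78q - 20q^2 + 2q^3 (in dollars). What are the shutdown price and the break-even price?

Shutdown price = $28; break-even price = $92

AVC = 78 - 20q + 2q^2; minimized at q = 5, giving min AVC = $28. That is the shutdown price.
ATC = 392/q + 78 - 20q + 2q^2. Setting dATC/dq = −392/q^2 − 20 + 4q = 0 gives q = 7 (since 4·7^3 − 20·7^2 = 392).
min ATC = 392/7 + 78 − 20·7 + 2·7^2 = $92. That is the break-even price.
For $28 ≤ P < $92 the firm produces at a loss; below $28 it shuts down.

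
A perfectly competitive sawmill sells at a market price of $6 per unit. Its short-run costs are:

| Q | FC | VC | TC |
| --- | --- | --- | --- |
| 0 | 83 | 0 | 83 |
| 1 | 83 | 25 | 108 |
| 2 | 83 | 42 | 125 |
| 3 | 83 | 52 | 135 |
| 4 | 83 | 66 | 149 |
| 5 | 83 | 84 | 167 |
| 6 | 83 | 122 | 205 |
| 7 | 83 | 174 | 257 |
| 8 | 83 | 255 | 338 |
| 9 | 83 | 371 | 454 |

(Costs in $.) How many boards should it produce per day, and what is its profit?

Q = 0 (shut down); profit = -$83

Profit at each row (π = 6Q − TC): Q=0: -83; Q=1: -102; Q=2: -113; Q=3: -117; Q=4: -125; Q=5: -137; Q=6: -169; Q=7: -215; Q=8: -290; Q=9: -400.
Profit is highest at Q = 0. Equivalently, the lowest AVC in the table is 66/4 ≈ $16.50 at Q = 4, and P = $6 falls below it — price never covers variable cost, so the firm shuts down and loses only its fixed cost.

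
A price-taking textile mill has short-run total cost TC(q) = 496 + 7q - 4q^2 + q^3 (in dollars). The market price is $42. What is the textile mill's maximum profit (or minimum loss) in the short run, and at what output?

Profit = -$346 at q = 5

AVC = 7 - 4q + q^2 has its minimum $3 at q = 2; price $42 clears that bar, so the firm operates.
With MC = 7 - 8q + 3q^2, P = MC on the upward-sloping part at q* = 5.
TR = 42·5 = 210. TC = 496 + 60 = 556. Profit = 210 − 556 = -$346.
By producing, the firm covers all variable cost plus $150 of fixed cost; shutting down would lose the full $496.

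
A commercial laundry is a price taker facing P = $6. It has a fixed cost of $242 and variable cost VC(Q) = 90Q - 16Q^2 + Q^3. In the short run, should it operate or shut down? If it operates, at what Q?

Shut down

Strip out fixed cost: VC = 90Q - 16Q^2 + Q^3. Then AVC = 90 - 16Q + Q^2 and MC = 90 - 32Q + 3Q^2.
AVC is minimized where dAVC/dQ = -16 + 2Q = 0, at Q = 8; min AVC = 90 - 16·8 + 8^2 = $26.
With P < min AVC ($6 < $26), every unit sold adds to the loss.
Best response: produce nothing and absorb the $242 fixed cost.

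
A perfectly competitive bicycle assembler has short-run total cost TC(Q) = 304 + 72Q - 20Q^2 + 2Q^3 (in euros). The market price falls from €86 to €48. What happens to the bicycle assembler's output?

AVC = 72 - 20Q + 2Q^2, minimized at Q = 5 where min AVC = €22. MC = 72 - 40Q + 6Q^2.
With P = €86 above the shutdown price, P = MC gives Q = 7.
At P = €48 ≥ min AVC, set P = MC: Q = 6. The firm stays open but cuts output.

Output falls from 7 to 6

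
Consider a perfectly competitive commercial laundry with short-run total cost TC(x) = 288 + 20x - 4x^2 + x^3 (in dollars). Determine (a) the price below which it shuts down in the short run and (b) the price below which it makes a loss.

AVC = 20 - 4x + x^2; minimized at x = 2, giving min AVC = $16. That is the shutdown price.
ATC = 288/x + 20 - 4x + x^2. Setting dATC/dx = −288/x^2 − 4 + 2x = 0 gives x = 6 (since 2·6^3 − 4·6^2 = 288).
min ATC = 288/6 + 20 − 4·6 + 6^2 = $80. That is the break-even price.
For $16 ≤ P < $80 the firm produces at a loss; below $16 it shuts down.

Shutdown price = $16; break-even price = $80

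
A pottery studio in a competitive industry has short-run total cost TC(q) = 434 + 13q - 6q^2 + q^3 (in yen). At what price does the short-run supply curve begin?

¥4 per unit

The firm shuts down when price falls below the minimum of average variable cost. AVC = VC/q = 13 - 6q + q^2.
dAVC/dq = -6 + 2q = 0 gives q = 3. min AVC = 13 - 6·3 + 3^2 = 4.
So the shutdown price is ¥4.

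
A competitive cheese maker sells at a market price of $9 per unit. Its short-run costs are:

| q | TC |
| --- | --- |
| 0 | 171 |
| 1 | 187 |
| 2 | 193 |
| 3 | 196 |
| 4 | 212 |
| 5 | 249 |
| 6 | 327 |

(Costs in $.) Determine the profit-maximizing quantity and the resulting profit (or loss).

Profit at each row (π = 9q − TC): q=0: -171; q=1: -178; q=2: -175; q=3: -169; q=4: -176; q=5: -204; q=6: -273.
Profit is maximized at q = 3. AVC there is 25/3 = $8.33 ≤ P, so producing beats shutting down (which would give -$171).

q = 3; profit = -$169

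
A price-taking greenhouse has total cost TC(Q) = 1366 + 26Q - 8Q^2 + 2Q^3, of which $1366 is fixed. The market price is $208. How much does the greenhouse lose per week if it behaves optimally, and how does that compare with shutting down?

Profit = -$386 at Q = 7

AVC = 26 - 8Q + 2Q^2; min AVC = $18 at Q = 2. Since P = $208 ≥ min AVC, the firm produces.
MC = 26 - 16Q + 6Q^2. Setting P = MC and taking the root on the rising branch gives Q* = 7.
TR = 208·7 = 1456. TC = 1366 + 476 = 1842. Profit = 1456 − 1842 = -$386.
By producing, the firm covers all variable cost plus $980 of fixed cost; shutting down would lose the full $1366.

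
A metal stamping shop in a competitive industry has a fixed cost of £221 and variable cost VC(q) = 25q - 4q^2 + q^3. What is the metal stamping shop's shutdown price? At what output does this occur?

Short-run supply begins at min AVC. From VC = 25q - 4q^2 + q^3, AVC = 25 - 4q + q^2.
At the minimum of AVC, MC = AVC. MC = 25 - 8q + 3q^2; setting MC = AVC gives 2q^2 - 4q = 0, so q = 2. min AVC = 21.
So the shutdown price is £21.

£21 per unit, at q = 2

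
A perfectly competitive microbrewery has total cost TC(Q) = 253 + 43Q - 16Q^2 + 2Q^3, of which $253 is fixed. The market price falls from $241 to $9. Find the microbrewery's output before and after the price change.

AVC = 43 - 16Q + 2Q^2, minimized at Q = 4 where min AVC = $11. MC = 43 - 32Q + 6Q^2.
With P = $241 above the shutdown price, P = MC gives Q = 9.
At P = $9 < min AVC = $11, price no longer covers variable cost at any output, so the firm shuts down: Q = 0.

Output falls from 9 to 0 (the firm shuts down)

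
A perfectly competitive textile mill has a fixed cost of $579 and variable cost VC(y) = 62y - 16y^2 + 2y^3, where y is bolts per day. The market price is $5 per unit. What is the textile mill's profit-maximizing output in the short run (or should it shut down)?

Shut down

Variable cost is VC = 62y - 16y^2 + 2y^3, so AVC = VC/y = 62 - 16y + 2y^2 and MC = dTC/dy = 62 - 32y + 6y^2.
AVC hits its minimum where MC = AVC, at y = 4, giving min AVC = 62 - 16·4 + 2·4^2 = $30.
With P < min AVC ($5 < $30), every unit sold adds to the loss.
Shutting down limits the loss to fixed cost, $579.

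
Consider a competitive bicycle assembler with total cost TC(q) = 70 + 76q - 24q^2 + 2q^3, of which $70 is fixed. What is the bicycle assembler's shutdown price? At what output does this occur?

The shutdown price is the minimum of AVC. VC = 76q - 24q^2 + 2q^3, so AVC = 76 - 24q + 2q^2.
At the minimum of AVC, MC = AVC. MC = 76 - 48q + 6q^2; setting MC = AVC gives 4q^2 - 24q = 0, so q = 6. min AVC = 4.
For P < $4 the firm produces nothing.

$4 per unit, at q = 6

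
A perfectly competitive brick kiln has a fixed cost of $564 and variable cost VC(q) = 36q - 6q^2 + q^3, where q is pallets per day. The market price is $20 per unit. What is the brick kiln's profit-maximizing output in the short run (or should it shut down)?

Shut down

Variable cost is VC = 36q - 6q^2 + q^3, so AVC = VC/q = 36 - 6q + q^2 and MC = dTC/dq = 36 - 12q + 3q^2.
The AVC parabola has its vertex at q = 6/2 = 3, where AVC = 36 - 6·3 + 3^2 = $27.
Since P = $20 < min AVC = $27, price fails to cover variable cost at any output.
Shutting down limits the loss to fixed cost, $564.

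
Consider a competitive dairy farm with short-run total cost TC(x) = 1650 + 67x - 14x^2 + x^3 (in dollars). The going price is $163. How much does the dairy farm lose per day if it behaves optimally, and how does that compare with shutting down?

AVC = 67 - 14x + x^2; min AVC = $18 at x = 7. Since P = $163 ≥ min AVC, the firm produces.
With MC = 67 - 28x + 3x^2, P = MC on the upward-sloping part at x* = 12.
TR = 163·12 = 1956. TC = 1650 + 516 = 2166. Profit = 1956 − 2166 = -$210.
That loss of $210 beats the $1650 the firm would lose by shutting down; producing recovers $1440 of fixed cost.

Profit = -$210 at x = 12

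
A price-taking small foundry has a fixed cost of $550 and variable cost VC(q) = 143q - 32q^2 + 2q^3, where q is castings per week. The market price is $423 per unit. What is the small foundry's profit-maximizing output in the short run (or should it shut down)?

Produce at q = 14

From TC, MC = TC'(q) = 143 - 64q + 6q^2 and AVC = VC/q = 143 - 32q + 2q^2.
The AVC parabola has its vertex at q = 32/4 = 8, where AVC = 143 - 32·8 + 2·8^2 = $15.
Because $423 ≥ $15, revenue can cover variable cost; the firm operates.
Set P = MC: 423 = 143 - 64q + 6q^2 → -280 - 64q + 6q^2 = 0. The roots are q = -10/3 and q = 14; the profit-maximizing output is on the rising part of MC, so q* = 14.
Check: AVC at q = 14 is $87 ≤ P, so revenue covers variable cost.
Profit = P·q − TC = 423·14 − 1768 = $4154.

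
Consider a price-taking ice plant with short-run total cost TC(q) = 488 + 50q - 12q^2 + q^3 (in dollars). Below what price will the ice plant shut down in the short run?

$14 per unit

The firm shuts down when price falls below the minimum of average variable cost. AVC = VC/q = 50 - 12q + q^2.
At the minimum of AVC, MC = AVC. MC = 50 - 24q + 3q^2; setting MC = AVC gives 2q^2 - 12q = 0, so q = 6. min AVC = 14.
So the shutdown price is $14.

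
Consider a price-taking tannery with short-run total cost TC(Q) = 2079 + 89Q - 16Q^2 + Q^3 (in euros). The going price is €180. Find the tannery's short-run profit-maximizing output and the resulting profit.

AVC = 89 - 16Q + Q^2 has its minimum €25 at Q = 8; price €180 clears that bar, so the firm operates.
With MC = 89 - 32Q + 3Q^2, P = MC on the upward-sloping part at Q* = 13.
TR = 180·13 = 2340. TC = 2079 + 650 = 2729. Profit = 2340 − 2729 = -€389.
That loss of €389 beats the €2079 the firm would lose by shutting down; producing recovers €1690 of fixed cost.

Profit = -€389 at Q = 13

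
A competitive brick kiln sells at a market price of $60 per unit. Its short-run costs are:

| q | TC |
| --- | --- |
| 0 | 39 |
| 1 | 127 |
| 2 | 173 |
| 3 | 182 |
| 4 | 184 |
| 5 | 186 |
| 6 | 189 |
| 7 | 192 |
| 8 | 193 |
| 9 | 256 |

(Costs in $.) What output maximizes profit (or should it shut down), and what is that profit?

q = 8; profit = $287

Compute π = P·q − TC at each output: q=0: -39; q=1: -67; q=2: -53; q=3: -2; q=4: 56; q=5: 114; q=6: 171; q=7: 228; q=8: 287; q=9: 284.
Profit is maximized at q = 8. AVC there is 154/8 = $19.25 ≤ P, so producing beats shutting down (which would give -$39).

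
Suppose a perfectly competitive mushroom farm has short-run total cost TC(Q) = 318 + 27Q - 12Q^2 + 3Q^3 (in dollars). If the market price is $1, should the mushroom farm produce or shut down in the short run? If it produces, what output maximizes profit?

Shut down

Strip out fixed cost: VC = 27Q - 12Q^2 + 3Q^3. Then AVC = 27 - 12Q + 3Q^2 and MC = 27 - 24Q + 9Q^2.
The AVC parabola has its vertex at Q = 12/6 = 2, where AVC = 27 - 12·2 + 3·2^2 = $15.
With P < min AVC ($1 < $15), every unit sold adds to the loss.
The firm minimizes its loss by shutting down and losing only its fixed cost of $318.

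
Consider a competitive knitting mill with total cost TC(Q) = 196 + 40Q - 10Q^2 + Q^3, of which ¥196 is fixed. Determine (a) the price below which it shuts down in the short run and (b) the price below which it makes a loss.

Shutdown price = ¥15; break-even price = ¥47

AVC = 40 - 10Q + Q^2; minimized at Q = 5, giving min AVC = ¥15. That is the shutdown price.
ATC = 196/Q + 40 - 10Q + Q^2. Setting dATC/dQ = −196/Q^2 − 10 + 2Q = 0 gives Q = 7 (since 2·7^3 − 10·7^2 = 196).
min ATC = 196/7 + 40 − 10·7 + 7^2 = ¥47. That is the break-even price.
For ¥15 ≤ P < ¥47 the firm produces at a loss; below ¥15 it shuts down.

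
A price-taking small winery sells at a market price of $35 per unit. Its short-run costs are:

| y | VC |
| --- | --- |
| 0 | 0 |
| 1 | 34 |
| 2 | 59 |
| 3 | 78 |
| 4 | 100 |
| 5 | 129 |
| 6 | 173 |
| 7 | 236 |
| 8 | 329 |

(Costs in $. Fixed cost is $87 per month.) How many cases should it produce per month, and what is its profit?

y = 5; profit = -$41

Tabulate TR − TC: y=0: -87; y=1: -86; y=2: -76; y=3: -60; y=4: -47; y=5: -41; y=6: -50; y=7: -78; y=8: -136.
Profit is maximized at y = 5. AVC there is 129/5 = $25.80 ≤ P, so producing beats shutting down (which would give -$87).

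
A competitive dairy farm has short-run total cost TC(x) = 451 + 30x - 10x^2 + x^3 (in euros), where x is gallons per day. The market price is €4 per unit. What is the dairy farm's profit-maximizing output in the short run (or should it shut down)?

Shut down

From TC, MC = TC'(x) = 30 - 20x + 3x^2 and AVC = VC/x = 30 - 10x + x^2.
AVC is minimized where dAVC/dx = -10 + 2x = 0, at x = 5; min AVC = 30 - 10·5 + 5^2 = €5.
Since P = €4 < min AVC = €5, price fails to cover variable cost at any output.
Shutting down limits the loss to fixed cost, €451.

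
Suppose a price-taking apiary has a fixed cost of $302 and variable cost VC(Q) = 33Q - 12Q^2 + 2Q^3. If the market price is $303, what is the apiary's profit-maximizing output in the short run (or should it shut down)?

Strip out fixed cost: VC = 33Q - 12Q^2 + 2Q^3. Then AVC = 33 - 12Q + 2Q^2 and MC = 33 - 24Q + 6Q^2.
AVC is minimized where dAVC/dQ = -12 + 4Q = 0, at Q = 3; min AVC = 33 - 12·3 + 2·3^2 = $15.
P = $303 exceeds min AVC = $15, so the firm stays open.
P = MC gives -270 - 24Q + 6Q^2 = 0, with roots -5 and 9. Take the larger (rising MC): Q* = 9.
Check: AVC at Q = 9 is $87 ≤ P, so revenue covers variable cost.
Profit = P·Q − TC = 303·9 − 1085 = $1642.

Produce at Q = 9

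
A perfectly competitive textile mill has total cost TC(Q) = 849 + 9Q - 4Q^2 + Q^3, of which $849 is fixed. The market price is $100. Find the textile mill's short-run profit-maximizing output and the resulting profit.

Profit = -$359 at Q = 7

AVC = 9 - 4Q + Q^2 has its minimum $5 at Q = 2; price $100 clears that bar, so the firm operates.
MC = 9 - 8Q + 3Q^2. Setting P = MC and taking the root on the rising branch gives Q* = 7.
TR = 100·7 = 700. TC = 849 + 210 = 1059. Profit = 700 − 1059 = -$359.
That loss of $359 beats the $849 the firm would lose by shutting down; producing recovers $490 of fixed cost.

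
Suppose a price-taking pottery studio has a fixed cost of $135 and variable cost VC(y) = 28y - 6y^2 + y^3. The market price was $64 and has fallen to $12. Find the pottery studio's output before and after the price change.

Output falls from 6 to 0 (the firm shuts down)

MC = 28 - 12y + 3y^2; the shutdown threshold is min AVC = $19 (at y = 3).
At P = $64 ≥ min AVC, set P = MC on the rising branch: y = 6.
At P = $12 < min AVC = $19, price no longer covers variable cost at any output, so the firm shuts down: y = 0.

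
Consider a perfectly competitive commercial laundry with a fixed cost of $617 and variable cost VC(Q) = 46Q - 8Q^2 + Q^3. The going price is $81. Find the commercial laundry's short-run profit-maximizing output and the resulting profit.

AVC = 46 - 8Q + Q^2; min AVC = $30 at Q = 4. Since P = $81 ≥ min AVC, the firm produces.
MC = 46 - 16Q + 3Q^2. Setting P = MC and taking the root on the rising branch gives Q* = 7.
TR = 81·7 = 567. TC = 617 + 273 = 890. Profit = 567 − 890 = -$323.
Shutting down would mean losing the fixed cost of $617, so operating at a loss of $323 is better by $294.

Profit = -$323 at Q = 7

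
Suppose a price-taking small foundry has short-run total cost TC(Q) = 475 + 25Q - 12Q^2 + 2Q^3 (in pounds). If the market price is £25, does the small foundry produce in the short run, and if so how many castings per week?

Produce at Q = 4

Strip out fixed cost: VC = 25Q - 12Q^2 + 2Q^3. Then AVC = 25 - 12Q + 2Q^2 and MC = 25 - 24Q + 6Q^2.
AVC is minimized where dAVC/dQ = -12 + 4Q = 0, at Q = 3; min AVC = 25 - 12·3 + 2·3^2 = £7.
Because £25 ≥ £7, revenue can cover variable cost; the firm operates.
Set P = MC: 25 = 25 - 24Q + 6Q^2 → -24Q + 6Q^2 = 0. The roots are Q = 0 and Q = 4; the profit-maximizing output is on the rising part of MC, so Q* = 4.
Check: AVC at Q = 4 is £9 ≤ P, so revenue covers variable cost.
Profit = P·Q − TC = 25·4 − 511 = -£411, a loss, but smaller than the £475 fixed cost the firm would lose by shutting down.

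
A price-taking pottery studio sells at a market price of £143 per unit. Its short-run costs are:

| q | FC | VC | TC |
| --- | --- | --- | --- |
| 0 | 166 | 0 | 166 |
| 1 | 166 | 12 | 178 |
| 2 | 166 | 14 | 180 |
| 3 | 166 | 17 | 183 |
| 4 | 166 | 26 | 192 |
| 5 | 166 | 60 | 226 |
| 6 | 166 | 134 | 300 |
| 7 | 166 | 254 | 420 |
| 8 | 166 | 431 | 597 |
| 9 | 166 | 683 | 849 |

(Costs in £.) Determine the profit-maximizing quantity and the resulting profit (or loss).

q = 7; profit = £581

Compute π = P·q − TC at each output: q=0: -166; q=1: -35; q=2: 106; q=3: 246; q=4: 380; q=5: 489; q=6: 558; q=7: 581; q=8: 547; q=9: 438.
Profit is maximized at q = 7. AVC there is 254/7 = £36.29 ≤ P, so producing beats shutting down (which would give -£166).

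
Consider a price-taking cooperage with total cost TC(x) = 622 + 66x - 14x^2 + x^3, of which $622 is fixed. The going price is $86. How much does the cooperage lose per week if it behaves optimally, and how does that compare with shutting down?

Profit = -$22 at x = 10

AVC = 66 - 14x + x^2; min AVC = $17 at x = 7. Since P = $86 ≥ min AVC, the firm produces.
MC = 66 - 28x + 3x^2. Setting P = MC and taking the root on the rising branch gives x* = 10.
TR = 86·10 = 860. TC = 622 + 260 = 882. Profit = 860 − 882 = -$22.
Shutting down would mean losing the fixed cost of $622, so operating at a loss of $22 is better by $600.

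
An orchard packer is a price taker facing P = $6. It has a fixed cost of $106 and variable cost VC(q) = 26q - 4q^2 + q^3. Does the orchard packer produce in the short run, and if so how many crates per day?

Variable cost is VC = 26q - 4q^2 + q^3, so AVC = VC/q = 26 - 4q + q^2 and MC = dTC/dq = 26 - 8q + 3q^2.
The AVC parabola has its vertex at q = 4/2 = 2, where AVC = 26 - 4·2 + 2^2 = $22.
With P < min AVC ($6 < $22), every unit sold adds to the loss.
The firm minimizes its loss by shutting down and losing only its fixed cost of $106.

Shut down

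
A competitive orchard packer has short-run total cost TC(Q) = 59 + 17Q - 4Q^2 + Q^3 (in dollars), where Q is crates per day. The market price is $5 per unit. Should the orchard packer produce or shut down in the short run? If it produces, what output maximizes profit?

From TC, MC = TC'(Q) = 17 - 8Q + 3Q^2 and AVC = VC/Q = 17 - 4Q + Q^2.
The AVC parabola has its vertex at Q = 4/2 = 2, where AVC = 17 - 4·2 + 2^2 = $13.
With P < min AVC ($5 < $13), every unit sold adds to the loss.
The firm minimizes its loss by shutting down and losing only its fixed cost of $59.

Shut down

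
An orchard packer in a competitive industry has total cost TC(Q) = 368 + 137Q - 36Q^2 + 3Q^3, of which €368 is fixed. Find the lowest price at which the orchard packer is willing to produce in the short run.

Short-run supply begins at min AVC. From VC = 137Q - 36Q^2 + 3Q^3, AVC = 137 - 36Q + 3Q^2.
At the minimum of AVC, MC = AVC. MC = 137 - 72Q + 9Q^2; setting MC = AVC gives 6Q^2 - 36Q = 0, so Q = 6. min AVC = 29.
For P < €29 the firm produces nothing.

€29 per unit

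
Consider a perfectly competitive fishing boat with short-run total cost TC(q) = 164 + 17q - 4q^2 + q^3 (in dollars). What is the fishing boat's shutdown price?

The firm shuts down when price falls below the minimum of average variable cost. AVC = VC/q = 17 - 4q + q^2.
At the minimum of AVC, MC = AVC. MC = 17 - 8q + 3q^2; setting MC = AVC gives 2q^2 - 4q = 0, so q = 2. min AVC = 13.
The firm shuts down for any P below $13.

$13 per unit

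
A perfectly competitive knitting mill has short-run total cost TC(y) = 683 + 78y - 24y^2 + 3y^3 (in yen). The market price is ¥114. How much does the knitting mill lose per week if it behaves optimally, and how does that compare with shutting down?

Profit = -¥251 at y = 6

AVC = 78 - 24y + 3y^2; min AVC = ¥30 at y = 4. Since P = ¥114 ≥ min AVC, the firm produces.
With MC = 78 - 48y + 9y^2, P = MC on the upward-sloping part at y* = 6.
TR = 114·6 = 684. TC = 683 + 252 = 935. Profit = 684 − 935 = -¥251.
That loss of ¥251 beats the ¥683 the firm would lose by shutting down; producing recovers ¥432 of fixed cost.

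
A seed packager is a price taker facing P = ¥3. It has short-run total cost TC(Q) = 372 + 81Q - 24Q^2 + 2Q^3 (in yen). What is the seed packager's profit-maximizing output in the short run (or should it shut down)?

Variable cost is VC = 81Q - 24Q^2 + 2Q^3, so AVC = VC/Q = 81 - 24Q + 2Q^2 and MC = dTC/dQ = 81 - 48Q + 6Q^2.
The AVC parabola has its vertex at Q = 24/4 = 6, where AVC = 81 - 24·6 + 2·6^2 = ¥9.
P = ¥3 lies below min AVC = ¥9; no output level covers variable cost.
The firm minimizes its loss by shutting down and losing only its fixed cost of ¥372.

Shut down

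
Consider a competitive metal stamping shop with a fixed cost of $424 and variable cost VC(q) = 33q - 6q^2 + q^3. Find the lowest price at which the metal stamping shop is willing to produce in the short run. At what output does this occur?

$24 per unit, at q = 3

Short-run supply begins at min AVC. From VC = 33q - 6q^2 + q^3, AVC = 33 - 6q + q^2.
dAVC/dq = -6 + 2q = 0 gives q = 3. min AVC = 33 - 6·3 + 3^2 = 24.
So the shutdown price is $24.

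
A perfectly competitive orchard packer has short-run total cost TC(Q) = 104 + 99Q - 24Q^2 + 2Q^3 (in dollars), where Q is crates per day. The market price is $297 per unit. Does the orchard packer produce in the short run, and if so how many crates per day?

Strip out fixed cost: VC = 99Q - 24Q^2 + 2Q^3. Then AVC = 99 - 24Q + 2Q^2 and MC = 99 - 48Q + 6Q^2.
AVC is minimized where dAVC/dQ = -24 + 4Q = 0, at Q = 6; min AVC = 99 - 24·6 + 2·6^2 = $27.
P = $297 exceeds min AVC = $27, so the firm stays open.
Solving P = MC: -198 - 48Q + 6Q^2 = 0 ⇒ Q = -3 or 11. On the upward-sloping branch, Q* = 11.
Check: AVC at Q = 11 is $77 ≤ P, so revenue covers variable cost.
Profit = P·Q − TC = 297·11 − 951 = $2316.

Produce at Q = 11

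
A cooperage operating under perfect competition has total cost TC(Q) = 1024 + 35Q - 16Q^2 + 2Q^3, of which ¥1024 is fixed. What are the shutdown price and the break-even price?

Shutdown price = ¥3; break-even price = ¥163

AVC = 35 - 16Q + 2Q^2; minimized at Q = 4, giving min AVC = ¥3. That is the shutdown price.
ATC = 1024/Q + 35 - 16Q + 2Q^2. Setting dATC/dQ = −1024/Q^2 − 16 + 4Q = 0 gives Q = 8 (since 4·8^3 − 16·8^2 = 1024).
min ATC = 1024/8 + 35 − 16·8 + 2·8^2 = ¥163. That is the break-even price.
Between these two prices the firm operates at a loss; above ¥163 it earns a profit.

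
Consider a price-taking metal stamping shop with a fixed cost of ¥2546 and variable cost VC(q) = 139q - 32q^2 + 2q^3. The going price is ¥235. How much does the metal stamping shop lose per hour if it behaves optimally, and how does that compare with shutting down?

Profit = -¥242 at q = 12

AVC = 139 - 32q + 2q^2; min AVC = ¥11 at q = 8. Since P = ¥235 ≥ min AVC, the firm produces.
MC = 139 - 64q + 6q^2. Setting P = MC and taking the root on the rising branch gives q* = 12.
TR = 235·12 = 2820. TC = 2546 + 516 = 3062. Profit = 2820 − 3062 = -¥242.
By producing, the firm covers all variable cost plus ¥2304 of fixed cost; shutting down would lose the full ¥2546.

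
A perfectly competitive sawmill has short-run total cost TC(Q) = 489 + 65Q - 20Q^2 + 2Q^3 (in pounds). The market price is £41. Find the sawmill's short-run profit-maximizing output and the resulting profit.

AVC = 65 - 20Q + 2Q^2; min AVC = £15 at Q = 5. Since P = £41 ≥ min AVC, the firm produces.
MC = 65 - 40Q + 6Q^2. Setting P = MC and taking the root on the rising branch gives Q* = 6.
TR = 41·6 = 246. TC = 489 + 102 = 591. Profit = 246 − 591 = -£345.
By producing, the firm covers all variable cost plus £144 of fixed cost; shutting down would lose the full £489.

Profit = -£345 at Q = 6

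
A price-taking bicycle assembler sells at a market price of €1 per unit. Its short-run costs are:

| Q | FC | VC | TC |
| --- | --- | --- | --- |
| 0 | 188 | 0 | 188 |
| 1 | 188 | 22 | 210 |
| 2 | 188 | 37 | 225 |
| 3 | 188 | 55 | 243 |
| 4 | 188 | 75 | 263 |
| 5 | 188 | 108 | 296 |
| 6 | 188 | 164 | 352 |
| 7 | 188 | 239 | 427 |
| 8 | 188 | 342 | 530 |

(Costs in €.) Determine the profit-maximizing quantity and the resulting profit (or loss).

Q = 0 (shut down); profit = -€188

Compute π = P·Q − TC at each output: Q=0: -188; Q=1: -209; Q=2: -223; Q=3: -240; Q=4: -259; Q=5: -291; Q=6: -346; Q=7: -420; Q=8: -522.
Profit is highest at Q = 0. Equivalently, the lowest AVC in the table is 55/3 ≈ €18.33 at Q = 3, and P = €1 falls below it — price never covers variable cost, so the firm shuts down and loses only its fixed cost.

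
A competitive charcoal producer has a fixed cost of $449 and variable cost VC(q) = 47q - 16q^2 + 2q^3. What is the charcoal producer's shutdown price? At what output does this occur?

Short-run supply begins at min AVC. From VC = 47q - 16q^2 + 2q^3, AVC = 47 - 16q + 2q^2.
At the minimum of AVC, MC = AVC. MC = 47 - 32q + 6q^2; setting MC = AVC gives 4q^2 - 16q = 0, so q = 4. min AVC = 15.
For P < $15 the firm produces nothing.

$15 per unit, at q = 4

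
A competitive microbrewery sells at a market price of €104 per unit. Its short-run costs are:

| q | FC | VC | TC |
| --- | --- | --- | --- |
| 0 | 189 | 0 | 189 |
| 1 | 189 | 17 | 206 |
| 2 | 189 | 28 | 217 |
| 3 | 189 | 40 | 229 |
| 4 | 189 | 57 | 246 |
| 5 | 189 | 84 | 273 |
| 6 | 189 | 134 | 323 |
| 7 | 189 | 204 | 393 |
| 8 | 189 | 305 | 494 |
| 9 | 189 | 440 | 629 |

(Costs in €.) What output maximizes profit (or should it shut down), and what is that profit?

q = 8; profit = €338

Compute π = P·q − TC at each output: q=0: -189; q=1: -102; q=2: -9; q=3: 83; q=4: 170; q=5: 247; q=6: 301; q=7: 335; q=8: 338; q=9: 307.
Profit is maximized at q = 8. AVC there is 305/8 = €38.12 ≤ P, so producing beats shutting down (which would give -€189).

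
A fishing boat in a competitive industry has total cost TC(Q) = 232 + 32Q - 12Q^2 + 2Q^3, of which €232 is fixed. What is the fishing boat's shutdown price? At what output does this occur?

€14 per unit, at Q = 3

The firm shuts down when price falls below the minimum of average variable cost. AVC = VC/Q = 32 - 12Q + 2Q^2.
dAVC/dQ = -12 + 4Q = 0 gives Q = 3. min AVC = 32 - 12·3 + 2·3^2 = 14.
The firm shuts down for any P below €14.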